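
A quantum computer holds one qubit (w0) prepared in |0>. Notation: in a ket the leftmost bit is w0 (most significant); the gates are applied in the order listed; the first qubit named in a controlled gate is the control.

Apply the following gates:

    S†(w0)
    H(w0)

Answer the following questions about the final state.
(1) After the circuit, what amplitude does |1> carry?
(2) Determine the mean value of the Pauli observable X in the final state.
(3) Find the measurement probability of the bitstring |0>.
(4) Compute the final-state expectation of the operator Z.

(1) The final state's coefficient on |1> equals sqrt(2)/2.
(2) In the final state, X has expectation 1.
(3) Outcome |0> occurs with probability 1/2.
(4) The expectation value of Z is 0.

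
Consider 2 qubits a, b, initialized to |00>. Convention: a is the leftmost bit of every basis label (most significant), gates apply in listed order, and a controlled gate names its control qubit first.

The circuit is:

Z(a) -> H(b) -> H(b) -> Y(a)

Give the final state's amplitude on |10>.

|10> carries amplitude I in the final state. Key observation: the block from step 2 through step 3 cancels to the identity and can be dropped.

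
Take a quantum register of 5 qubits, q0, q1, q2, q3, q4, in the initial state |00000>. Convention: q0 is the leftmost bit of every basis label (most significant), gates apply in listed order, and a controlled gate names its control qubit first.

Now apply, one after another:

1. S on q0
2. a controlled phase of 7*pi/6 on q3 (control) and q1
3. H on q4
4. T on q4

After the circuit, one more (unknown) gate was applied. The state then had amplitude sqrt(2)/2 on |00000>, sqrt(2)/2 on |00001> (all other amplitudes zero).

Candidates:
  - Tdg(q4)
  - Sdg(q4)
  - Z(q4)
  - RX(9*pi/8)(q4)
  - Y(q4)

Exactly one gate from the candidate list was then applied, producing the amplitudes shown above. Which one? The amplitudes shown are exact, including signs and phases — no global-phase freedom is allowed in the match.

The applied gate was Tdg(q4).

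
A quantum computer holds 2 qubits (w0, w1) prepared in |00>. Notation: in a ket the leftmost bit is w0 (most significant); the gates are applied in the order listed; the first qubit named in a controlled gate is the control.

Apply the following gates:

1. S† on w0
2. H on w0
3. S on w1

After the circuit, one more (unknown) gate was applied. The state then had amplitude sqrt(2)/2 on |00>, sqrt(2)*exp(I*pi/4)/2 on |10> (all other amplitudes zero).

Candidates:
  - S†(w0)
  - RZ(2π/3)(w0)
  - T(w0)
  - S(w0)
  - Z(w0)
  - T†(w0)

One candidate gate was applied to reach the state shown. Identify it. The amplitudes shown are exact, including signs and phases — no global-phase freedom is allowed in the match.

The applied gate was T(w0).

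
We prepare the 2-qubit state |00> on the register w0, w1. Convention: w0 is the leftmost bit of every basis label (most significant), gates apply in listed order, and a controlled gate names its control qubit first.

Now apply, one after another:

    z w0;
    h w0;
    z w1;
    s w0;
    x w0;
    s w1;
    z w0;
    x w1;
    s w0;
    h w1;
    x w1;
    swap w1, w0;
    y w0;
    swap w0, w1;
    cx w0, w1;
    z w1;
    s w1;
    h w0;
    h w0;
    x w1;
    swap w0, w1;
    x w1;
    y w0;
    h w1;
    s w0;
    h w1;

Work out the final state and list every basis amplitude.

The final amplitudes are I/2 on |00>, -I/2 on |01>, -I/2 on |10>, I/2 on |11>.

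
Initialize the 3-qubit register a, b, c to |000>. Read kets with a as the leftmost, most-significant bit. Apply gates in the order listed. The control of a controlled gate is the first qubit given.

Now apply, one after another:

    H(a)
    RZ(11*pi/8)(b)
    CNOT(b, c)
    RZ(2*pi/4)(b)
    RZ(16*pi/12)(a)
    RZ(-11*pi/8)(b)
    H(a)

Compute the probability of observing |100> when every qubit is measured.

Outcome |100> occurs with probability 3/4.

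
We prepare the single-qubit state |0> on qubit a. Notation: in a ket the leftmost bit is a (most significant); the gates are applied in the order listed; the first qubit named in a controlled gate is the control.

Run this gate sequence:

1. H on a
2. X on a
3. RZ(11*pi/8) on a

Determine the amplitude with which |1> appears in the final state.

The amplitude on |1> is sqrt(2)*exp(11*I*pi/16)/2.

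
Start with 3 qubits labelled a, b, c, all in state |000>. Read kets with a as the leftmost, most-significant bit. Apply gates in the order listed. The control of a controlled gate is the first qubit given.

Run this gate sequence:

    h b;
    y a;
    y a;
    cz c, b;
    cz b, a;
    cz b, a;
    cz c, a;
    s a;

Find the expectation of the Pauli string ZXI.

In the final state, ZXI has expectation 1. Key observation: gates 5-6 undo each other exactly, leaving only the rest of the circuit to track.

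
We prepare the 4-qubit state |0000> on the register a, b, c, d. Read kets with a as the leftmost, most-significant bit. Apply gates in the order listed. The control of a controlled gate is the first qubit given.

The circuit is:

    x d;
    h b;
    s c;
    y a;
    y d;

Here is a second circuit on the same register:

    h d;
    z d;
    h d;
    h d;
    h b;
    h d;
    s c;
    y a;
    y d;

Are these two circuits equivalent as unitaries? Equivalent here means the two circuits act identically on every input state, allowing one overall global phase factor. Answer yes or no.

Yes: on every input state the two circuits agree up to one overall phase factor.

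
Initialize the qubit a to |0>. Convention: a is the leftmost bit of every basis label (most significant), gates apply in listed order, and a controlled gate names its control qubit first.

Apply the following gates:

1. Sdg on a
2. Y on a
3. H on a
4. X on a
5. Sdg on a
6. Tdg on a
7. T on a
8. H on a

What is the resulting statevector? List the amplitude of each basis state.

After the circuit, the state carries amplitude 1/2 - I/2 on |0>, -1/2 - I/2 on |1>.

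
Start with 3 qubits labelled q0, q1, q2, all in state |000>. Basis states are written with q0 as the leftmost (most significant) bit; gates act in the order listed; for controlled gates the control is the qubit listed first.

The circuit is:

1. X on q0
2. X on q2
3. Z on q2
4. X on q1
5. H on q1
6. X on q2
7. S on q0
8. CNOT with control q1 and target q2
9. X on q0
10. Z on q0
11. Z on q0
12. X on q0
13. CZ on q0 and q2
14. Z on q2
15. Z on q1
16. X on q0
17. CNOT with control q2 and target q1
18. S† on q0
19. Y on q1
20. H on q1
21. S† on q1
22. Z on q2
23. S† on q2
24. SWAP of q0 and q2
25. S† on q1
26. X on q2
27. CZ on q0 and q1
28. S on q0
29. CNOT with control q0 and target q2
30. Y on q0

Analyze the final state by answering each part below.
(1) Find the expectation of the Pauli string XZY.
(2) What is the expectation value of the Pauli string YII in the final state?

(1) In the final state, XZY has expectation 0.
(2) In the final state, YII has expectation 0.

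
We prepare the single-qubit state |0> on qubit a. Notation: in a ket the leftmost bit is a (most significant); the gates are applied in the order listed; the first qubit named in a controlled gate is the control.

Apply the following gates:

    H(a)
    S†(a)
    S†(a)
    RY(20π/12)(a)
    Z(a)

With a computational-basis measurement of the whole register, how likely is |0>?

Outcome |0> occurs with probability 1/2 - sqrt(3)/4.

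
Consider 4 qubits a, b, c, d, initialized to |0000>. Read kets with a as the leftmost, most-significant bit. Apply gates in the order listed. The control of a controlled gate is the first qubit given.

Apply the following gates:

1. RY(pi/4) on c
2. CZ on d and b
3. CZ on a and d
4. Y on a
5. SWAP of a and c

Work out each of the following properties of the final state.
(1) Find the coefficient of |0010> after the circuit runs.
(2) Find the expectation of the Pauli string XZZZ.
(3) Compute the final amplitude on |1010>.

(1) The amplitude on |0010> is I*sqrt(sqrt(2) + 2)/2.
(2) In the final state, XZZZ has expectation -sqrt(2)/2.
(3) The final state's coefficient on |1010> equals I*sqrt(2 - sqrt(2))/2.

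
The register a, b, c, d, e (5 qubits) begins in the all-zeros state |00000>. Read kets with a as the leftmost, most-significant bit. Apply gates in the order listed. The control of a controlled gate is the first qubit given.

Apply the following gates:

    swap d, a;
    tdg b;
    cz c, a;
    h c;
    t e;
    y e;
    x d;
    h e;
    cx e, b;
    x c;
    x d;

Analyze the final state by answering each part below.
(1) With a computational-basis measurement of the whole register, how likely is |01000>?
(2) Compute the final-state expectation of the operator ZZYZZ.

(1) A full measurement returns |01000> with probability 0.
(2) The expectation value of ZZYZZ is 0.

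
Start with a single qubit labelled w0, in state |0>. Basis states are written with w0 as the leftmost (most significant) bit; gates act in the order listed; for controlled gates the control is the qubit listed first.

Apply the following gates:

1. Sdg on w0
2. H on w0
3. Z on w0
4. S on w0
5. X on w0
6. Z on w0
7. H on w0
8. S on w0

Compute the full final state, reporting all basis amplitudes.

The final amplitudes are -1/2 - I/2 on |0>, 1/2 + I/2 on |1>.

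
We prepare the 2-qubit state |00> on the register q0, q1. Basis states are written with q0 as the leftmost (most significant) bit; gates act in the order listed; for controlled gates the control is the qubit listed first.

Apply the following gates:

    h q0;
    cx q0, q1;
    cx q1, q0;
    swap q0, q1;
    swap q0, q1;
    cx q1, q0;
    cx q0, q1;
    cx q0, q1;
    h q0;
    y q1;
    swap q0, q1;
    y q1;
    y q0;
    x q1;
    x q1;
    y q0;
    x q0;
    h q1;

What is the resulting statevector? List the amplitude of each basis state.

After the circuit, the state carries amplitude 0 on |00>, sqrt(2)/2 on |01>, sqrt(2)/2 on |10>, 0 on |11>. Key observation: the block from step 2 through step 7 cancels to the identity and can be dropped.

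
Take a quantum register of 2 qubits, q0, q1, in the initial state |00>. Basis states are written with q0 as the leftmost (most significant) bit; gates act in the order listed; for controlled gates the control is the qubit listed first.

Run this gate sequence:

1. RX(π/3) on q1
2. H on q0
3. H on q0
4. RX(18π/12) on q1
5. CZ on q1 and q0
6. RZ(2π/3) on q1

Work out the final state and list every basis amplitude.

After the circuit, the state carries amplitude (sqrt(2) + sqrt(6))*exp(2*I*pi/3)/4 on |00>, (-sqrt(6) + sqrt(2))*exp(5*I*pi/6)/4 on |01>, 0 on |10>, 0 on |11>. Key observation: steps 2-3 multiply out to the identity, so the circuit reduces to the remaining gates.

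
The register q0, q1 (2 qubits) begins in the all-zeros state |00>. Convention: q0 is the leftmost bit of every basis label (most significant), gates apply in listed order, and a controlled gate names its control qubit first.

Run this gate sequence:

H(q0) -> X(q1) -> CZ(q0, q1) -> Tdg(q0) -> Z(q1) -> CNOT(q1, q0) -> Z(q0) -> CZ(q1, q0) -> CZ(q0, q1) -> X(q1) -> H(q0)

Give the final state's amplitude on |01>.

|01> carries amplitude 0 in the final state.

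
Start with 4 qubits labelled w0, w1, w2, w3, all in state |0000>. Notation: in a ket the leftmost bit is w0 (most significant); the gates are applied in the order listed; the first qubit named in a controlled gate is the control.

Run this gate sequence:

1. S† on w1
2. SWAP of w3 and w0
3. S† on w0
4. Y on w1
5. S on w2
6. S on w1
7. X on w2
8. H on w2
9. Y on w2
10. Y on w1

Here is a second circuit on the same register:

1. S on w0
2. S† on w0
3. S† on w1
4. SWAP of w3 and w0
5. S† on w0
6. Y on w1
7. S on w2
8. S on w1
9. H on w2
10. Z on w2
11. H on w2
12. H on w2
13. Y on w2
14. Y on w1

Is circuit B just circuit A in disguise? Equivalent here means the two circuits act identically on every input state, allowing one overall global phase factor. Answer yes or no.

Yes, they are equivalent — the unitaries differ by at most a global phase.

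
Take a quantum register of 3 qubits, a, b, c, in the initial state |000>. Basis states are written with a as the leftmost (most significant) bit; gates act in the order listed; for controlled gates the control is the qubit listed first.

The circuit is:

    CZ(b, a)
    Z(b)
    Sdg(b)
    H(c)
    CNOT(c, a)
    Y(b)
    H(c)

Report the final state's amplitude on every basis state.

The final amplitudes are 0 on |000>, 0 on |001>, I/2 on |010>, I/2 on |011>, 0 on |100>, 0 on |101>, I/2 on |110>, -I/2 on |111>.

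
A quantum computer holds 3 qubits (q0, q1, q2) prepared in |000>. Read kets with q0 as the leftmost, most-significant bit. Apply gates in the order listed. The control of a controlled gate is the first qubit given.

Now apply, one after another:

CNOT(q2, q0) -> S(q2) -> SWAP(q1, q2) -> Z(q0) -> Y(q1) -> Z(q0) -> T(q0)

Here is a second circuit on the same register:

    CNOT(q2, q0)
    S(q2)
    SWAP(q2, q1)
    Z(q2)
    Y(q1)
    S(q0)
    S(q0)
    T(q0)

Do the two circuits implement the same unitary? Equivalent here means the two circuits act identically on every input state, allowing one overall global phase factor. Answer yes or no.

No — the two circuits implement different unitaries, even allowing a global phase.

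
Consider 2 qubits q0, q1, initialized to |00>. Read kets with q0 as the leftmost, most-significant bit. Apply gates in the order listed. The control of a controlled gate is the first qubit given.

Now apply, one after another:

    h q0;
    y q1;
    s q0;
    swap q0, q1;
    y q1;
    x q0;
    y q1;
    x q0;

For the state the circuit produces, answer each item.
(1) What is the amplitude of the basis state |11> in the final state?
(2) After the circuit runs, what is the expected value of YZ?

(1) |11> carries amplitude -sqrt(2)/2 in the final state.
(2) The expectation value of YZ is 0.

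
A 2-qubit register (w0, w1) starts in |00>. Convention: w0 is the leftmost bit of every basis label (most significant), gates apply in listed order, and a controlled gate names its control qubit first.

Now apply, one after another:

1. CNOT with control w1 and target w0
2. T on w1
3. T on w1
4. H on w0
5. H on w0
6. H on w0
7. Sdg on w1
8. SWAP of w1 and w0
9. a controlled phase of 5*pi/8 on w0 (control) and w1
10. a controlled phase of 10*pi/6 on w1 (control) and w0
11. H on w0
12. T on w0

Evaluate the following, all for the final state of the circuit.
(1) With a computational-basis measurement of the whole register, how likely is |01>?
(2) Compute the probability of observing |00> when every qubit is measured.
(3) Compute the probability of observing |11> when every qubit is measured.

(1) Outcome |01> occurs with probability 1/4. Key observation: steps 5-6 multiply out to the identity, so the circuit reduces to the remaining gates.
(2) The probability of measuring |00> is 1/4.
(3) The probability of measuring |11> is 1/4.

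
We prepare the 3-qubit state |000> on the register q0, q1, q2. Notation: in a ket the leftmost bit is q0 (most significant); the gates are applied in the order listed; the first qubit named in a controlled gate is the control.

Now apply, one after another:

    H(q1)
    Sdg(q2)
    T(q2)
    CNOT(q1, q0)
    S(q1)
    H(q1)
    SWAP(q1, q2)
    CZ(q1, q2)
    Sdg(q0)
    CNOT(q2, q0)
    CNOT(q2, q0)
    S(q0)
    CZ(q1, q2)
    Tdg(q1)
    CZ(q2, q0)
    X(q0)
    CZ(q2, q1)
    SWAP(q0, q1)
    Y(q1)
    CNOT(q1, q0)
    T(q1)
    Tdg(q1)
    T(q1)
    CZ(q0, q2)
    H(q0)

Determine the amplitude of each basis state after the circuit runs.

The resulting statevector has amplitude -sqrt(2)*I/4 on |000>, -sqrt(2)*I/4 on |001>, -sqrt(2)*exp(I*pi/4)/4 on |010>, sqrt(2)*exp(I*pi/4)/4 on |011>, -sqrt(2)*I/4 on |100>, -sqrt(2)*I/4 on |101>, sqrt(2)*exp(I*pi/4)/4 on |110>, -sqrt(2)*exp(I*pi/4)/4 on |111>.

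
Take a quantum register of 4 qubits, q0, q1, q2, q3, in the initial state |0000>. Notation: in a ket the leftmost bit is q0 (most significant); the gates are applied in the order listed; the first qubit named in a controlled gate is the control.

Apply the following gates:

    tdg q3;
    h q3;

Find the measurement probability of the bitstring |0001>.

Outcome |0001> occurs with probability 1/2.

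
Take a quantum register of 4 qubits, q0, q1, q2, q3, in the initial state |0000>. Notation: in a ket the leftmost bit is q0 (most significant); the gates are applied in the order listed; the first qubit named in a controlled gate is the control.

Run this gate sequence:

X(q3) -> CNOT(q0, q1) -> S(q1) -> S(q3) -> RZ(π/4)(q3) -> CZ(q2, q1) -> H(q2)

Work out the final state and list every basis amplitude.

After the circuit, the state carries amplitude sqrt(2)*exp(5*I*pi/8)/2 on |0001>, sqrt(2)*exp(5*I*pi/8)/2 on |0011>, and 0 on every other basis state.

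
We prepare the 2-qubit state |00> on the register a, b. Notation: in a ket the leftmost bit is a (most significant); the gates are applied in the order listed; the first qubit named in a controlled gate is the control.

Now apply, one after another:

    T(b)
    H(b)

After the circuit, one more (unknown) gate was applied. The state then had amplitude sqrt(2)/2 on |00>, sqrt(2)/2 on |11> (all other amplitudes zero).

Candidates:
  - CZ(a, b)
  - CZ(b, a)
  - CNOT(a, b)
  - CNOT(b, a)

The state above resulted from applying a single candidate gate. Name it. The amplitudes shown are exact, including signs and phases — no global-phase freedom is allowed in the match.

The unique candidate consistent with the amplitudes is CNOT(b, a).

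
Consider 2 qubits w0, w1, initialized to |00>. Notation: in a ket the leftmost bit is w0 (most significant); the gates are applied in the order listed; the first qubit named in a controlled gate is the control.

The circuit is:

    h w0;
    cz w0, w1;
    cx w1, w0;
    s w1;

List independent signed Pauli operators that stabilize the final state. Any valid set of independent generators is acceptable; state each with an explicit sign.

One valid set of independent stabilizer generators is +XI, +IZ (any independent generating set of the same group is equally correct).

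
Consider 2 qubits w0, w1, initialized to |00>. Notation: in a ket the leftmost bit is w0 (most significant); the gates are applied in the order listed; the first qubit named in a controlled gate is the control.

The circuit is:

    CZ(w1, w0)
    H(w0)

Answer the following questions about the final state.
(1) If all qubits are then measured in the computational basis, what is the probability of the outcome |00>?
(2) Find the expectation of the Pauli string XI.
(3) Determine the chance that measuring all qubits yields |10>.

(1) Outcome |00> occurs with probability 1/2.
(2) The observable XI averages to 1.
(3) The probability of measuring |10> is 1/2.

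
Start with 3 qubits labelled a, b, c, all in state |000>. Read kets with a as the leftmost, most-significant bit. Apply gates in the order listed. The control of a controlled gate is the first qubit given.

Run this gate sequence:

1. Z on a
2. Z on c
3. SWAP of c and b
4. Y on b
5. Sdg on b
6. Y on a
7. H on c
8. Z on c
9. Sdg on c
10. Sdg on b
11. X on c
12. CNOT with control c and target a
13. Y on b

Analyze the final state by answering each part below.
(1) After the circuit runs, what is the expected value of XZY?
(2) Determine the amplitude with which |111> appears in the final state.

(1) The expectation value of XZY is -1.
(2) The final state's coefficient on |111> equals 0.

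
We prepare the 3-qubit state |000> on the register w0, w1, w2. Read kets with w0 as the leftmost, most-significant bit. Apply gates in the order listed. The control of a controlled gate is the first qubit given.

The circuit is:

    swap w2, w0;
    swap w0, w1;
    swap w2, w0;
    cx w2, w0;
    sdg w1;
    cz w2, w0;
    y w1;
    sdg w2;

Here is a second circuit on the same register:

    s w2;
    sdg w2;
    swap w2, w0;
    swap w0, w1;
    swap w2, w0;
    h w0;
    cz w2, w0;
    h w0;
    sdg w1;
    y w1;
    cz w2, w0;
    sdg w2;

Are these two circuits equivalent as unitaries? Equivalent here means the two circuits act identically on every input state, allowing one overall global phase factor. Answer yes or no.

Yes, they are equivalent — the unitaries differ by at most a global phase.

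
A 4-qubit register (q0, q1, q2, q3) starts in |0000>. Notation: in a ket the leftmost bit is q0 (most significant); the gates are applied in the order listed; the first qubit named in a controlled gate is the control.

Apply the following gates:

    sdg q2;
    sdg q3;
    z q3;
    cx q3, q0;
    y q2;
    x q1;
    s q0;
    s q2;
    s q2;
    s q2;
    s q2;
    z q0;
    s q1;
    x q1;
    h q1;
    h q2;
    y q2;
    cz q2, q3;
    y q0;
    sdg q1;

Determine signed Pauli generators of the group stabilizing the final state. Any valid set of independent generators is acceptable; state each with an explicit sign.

The stabilizer group can be generated by -IYII, +IIXI, -ZIII, +IIIZ, among other valid generating sets.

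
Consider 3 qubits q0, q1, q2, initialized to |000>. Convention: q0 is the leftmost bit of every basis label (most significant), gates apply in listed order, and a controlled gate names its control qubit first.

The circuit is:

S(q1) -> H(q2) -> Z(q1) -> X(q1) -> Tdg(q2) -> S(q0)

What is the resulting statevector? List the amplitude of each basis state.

The resulting statevector has amplitude sqrt(2)/2 on |010>, -sqrt(2)*exp(3*I*pi/4)/2 on |011>, and 0 on every other basis state.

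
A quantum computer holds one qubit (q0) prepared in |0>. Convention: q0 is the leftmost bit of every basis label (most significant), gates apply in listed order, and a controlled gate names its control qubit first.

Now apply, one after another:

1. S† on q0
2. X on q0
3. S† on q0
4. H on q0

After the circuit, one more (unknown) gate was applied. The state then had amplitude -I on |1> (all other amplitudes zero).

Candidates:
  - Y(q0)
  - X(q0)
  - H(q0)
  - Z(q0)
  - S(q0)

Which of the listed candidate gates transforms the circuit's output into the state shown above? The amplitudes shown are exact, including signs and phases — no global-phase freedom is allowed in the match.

The unique candidate consistent with the amplitudes is H(q0).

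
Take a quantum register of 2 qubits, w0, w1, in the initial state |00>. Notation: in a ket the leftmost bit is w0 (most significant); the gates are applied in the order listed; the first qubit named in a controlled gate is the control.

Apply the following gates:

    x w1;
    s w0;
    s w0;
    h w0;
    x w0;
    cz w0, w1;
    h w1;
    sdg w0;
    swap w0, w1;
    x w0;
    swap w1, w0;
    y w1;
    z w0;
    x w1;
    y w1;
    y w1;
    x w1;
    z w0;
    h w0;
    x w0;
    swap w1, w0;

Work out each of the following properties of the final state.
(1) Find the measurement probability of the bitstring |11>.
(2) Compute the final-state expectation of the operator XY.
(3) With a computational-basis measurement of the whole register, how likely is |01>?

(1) Outcome |11> occurs with probability 1/4. Key observation: gates 14-17 undo each other exactly, leaving only the rest of the circuit to track.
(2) The observable XY averages to 1.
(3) Outcome |01> occurs with probability 1/4.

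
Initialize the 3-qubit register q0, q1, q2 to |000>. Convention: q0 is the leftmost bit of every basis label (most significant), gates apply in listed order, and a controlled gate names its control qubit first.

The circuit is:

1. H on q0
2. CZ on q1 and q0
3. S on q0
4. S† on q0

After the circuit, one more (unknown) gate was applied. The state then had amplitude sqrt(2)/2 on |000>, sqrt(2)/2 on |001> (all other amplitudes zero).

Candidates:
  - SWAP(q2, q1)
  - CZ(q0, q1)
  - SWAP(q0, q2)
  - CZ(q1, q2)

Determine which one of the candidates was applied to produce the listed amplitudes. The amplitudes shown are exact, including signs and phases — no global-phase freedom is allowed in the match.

It was SWAP(q0, q2) that produced the state shown. Key observation: steps 3-4 multiply out to the identity, so the circuit reduces to the remaining gates.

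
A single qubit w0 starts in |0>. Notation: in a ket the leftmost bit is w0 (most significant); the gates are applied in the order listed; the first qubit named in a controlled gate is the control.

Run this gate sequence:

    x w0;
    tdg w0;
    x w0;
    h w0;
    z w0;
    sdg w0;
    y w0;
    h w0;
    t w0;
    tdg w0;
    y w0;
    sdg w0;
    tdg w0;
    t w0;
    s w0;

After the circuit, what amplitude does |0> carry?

The final state's coefficient on |0> equals -sqrt(2)/2. Key observation: gates 12-15 undo each other exactly, leaving only the rest of the circuit to track.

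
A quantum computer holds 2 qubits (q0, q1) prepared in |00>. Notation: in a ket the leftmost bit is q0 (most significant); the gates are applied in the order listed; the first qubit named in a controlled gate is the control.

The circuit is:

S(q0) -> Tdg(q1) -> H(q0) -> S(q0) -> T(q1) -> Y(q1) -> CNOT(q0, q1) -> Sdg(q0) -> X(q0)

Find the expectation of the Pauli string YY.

The expectation value of YY is -1.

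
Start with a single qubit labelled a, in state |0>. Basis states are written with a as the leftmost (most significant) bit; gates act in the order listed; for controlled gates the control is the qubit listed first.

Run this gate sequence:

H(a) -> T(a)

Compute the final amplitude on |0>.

|0> carries amplitude sqrt(2)/2 in the final state.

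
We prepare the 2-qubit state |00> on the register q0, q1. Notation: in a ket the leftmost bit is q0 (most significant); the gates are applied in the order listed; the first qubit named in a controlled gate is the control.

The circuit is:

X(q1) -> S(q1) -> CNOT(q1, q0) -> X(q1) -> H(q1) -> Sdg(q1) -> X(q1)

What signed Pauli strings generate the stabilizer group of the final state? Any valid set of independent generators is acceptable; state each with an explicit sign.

The final state is stabilized by the group generated by +IY, -ZI; other independent generating sets are equally valid.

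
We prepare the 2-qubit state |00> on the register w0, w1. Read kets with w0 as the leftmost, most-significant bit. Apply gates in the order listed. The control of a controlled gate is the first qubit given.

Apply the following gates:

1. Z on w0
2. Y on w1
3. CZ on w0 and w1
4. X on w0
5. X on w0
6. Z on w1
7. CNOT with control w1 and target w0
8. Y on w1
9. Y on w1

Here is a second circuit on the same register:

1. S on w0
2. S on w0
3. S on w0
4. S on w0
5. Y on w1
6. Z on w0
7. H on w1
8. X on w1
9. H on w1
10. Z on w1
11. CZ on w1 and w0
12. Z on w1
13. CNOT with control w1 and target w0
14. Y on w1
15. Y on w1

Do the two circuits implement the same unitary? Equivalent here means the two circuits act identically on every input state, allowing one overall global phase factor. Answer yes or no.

Yes — the two circuits implement the same unitary up to a global phase.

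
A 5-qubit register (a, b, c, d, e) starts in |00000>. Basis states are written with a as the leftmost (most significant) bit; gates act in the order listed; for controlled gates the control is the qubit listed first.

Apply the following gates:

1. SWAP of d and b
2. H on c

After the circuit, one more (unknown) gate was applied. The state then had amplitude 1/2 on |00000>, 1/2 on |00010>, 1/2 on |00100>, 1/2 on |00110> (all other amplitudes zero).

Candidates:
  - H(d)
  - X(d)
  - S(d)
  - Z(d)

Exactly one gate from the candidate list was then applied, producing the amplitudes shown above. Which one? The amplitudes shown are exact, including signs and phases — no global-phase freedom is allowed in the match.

The unique candidate consistent with the amplitudes is H(d).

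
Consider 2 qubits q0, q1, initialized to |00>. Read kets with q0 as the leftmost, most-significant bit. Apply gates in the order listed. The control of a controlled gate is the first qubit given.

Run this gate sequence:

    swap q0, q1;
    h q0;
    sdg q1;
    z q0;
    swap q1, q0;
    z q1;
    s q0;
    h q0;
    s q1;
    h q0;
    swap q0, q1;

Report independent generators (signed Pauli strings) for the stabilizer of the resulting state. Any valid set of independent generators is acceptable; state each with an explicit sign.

The stabilizer group can be generated by +YI, +IZ, among other valid generating sets.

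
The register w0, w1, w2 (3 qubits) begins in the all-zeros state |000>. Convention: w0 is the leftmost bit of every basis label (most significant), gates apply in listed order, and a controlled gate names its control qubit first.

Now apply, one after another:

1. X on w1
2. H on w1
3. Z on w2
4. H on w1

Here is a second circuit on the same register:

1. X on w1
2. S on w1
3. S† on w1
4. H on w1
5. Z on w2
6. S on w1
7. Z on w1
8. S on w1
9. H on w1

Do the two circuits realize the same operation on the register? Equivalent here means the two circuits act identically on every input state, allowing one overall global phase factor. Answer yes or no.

Yes: on every input state the two circuits agree up to one overall phase factor.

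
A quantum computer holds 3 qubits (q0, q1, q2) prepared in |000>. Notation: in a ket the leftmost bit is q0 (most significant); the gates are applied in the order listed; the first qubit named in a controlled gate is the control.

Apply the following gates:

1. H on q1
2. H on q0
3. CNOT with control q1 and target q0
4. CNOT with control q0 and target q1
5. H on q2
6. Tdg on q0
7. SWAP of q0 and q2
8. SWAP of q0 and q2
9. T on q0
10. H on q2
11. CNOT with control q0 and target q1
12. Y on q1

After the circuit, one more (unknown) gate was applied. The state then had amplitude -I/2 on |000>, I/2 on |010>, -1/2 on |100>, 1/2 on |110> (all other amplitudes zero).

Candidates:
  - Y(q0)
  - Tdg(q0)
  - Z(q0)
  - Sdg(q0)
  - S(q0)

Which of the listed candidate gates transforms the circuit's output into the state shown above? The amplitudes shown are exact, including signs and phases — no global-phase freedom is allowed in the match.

The applied gate was Sdg(q0). Key observation: the block from step 4 through step 11 cancels to the identity and can be dropped.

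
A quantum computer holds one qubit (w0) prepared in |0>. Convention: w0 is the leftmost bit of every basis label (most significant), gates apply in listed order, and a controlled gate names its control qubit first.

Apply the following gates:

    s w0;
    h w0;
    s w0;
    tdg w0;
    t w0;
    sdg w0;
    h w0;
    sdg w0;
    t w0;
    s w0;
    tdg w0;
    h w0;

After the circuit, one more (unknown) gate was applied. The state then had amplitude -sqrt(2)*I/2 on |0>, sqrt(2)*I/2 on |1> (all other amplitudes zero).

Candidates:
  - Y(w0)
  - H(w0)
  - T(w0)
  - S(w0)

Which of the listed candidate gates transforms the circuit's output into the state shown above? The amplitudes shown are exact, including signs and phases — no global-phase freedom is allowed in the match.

It was Y(w0) that produced the state shown.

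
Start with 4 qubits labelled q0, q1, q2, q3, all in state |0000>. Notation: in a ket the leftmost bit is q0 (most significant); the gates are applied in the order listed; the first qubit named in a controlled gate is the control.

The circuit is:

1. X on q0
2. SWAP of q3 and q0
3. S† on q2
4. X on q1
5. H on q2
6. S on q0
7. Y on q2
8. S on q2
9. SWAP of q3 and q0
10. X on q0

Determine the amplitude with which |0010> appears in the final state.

|0010> carries amplitude 0 in the final state.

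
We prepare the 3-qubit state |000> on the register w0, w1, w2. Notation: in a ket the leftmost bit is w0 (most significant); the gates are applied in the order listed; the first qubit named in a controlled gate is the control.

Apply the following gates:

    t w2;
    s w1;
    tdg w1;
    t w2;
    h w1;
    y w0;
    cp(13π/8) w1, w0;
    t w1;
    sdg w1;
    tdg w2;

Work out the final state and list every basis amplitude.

The resulting statevector has amplitude sqrt(2)*I/2 on |100>, -sqrt(2)*exp(7*I*pi/8)/2 on |110>, and 0 on every other basis state.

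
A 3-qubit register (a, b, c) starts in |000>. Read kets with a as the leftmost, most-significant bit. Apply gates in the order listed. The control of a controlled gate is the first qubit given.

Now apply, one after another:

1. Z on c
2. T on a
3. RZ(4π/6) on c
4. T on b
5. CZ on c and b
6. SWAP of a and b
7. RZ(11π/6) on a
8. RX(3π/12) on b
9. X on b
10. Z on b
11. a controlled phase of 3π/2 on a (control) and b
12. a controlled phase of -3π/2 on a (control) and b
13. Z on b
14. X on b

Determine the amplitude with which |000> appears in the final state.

|000> carries amplitude sqrt(sqrt(2) + 2)*exp(3*I*pi/4)/2 in the final state.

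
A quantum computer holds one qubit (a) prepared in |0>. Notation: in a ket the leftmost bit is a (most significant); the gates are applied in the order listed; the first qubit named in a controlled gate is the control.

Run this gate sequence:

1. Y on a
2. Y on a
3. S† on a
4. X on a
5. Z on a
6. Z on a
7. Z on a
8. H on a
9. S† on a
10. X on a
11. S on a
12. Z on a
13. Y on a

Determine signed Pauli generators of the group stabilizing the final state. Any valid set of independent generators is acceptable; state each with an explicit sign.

One valid set of independent stabilizer generators is +X (any independent generating set of the same group is equally correct).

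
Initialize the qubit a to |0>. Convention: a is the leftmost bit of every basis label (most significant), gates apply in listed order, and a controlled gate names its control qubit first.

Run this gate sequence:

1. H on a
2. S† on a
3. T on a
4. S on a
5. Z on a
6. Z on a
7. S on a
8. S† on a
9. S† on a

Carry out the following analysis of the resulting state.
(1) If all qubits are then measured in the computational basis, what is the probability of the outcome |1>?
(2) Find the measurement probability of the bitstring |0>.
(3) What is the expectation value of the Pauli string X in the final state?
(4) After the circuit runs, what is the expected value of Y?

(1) The probability of measuring |1> is 1/2.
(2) Outcome |0> occurs with probability 1/2.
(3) The expectation value of X is sqrt(2)/2.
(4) In the final state, Y has expectation -sqrt(2)/2.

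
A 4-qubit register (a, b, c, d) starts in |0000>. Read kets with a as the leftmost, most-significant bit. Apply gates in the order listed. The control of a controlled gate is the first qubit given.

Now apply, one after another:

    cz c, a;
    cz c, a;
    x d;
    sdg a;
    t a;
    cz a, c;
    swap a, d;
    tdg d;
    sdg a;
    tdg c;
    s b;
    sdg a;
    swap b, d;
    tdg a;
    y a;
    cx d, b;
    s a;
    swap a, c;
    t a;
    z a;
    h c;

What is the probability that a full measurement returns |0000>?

Outcome |0000> occurs with probability 1/2.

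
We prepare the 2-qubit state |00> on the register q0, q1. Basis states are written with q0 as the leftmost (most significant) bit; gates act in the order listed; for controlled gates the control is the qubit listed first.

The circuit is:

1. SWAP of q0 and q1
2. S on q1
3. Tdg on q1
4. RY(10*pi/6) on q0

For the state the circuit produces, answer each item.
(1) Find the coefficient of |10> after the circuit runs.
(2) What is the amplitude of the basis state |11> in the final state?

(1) |10> carries amplitude 1/2 in the final state.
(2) The final state's coefficient on |11> equals 0.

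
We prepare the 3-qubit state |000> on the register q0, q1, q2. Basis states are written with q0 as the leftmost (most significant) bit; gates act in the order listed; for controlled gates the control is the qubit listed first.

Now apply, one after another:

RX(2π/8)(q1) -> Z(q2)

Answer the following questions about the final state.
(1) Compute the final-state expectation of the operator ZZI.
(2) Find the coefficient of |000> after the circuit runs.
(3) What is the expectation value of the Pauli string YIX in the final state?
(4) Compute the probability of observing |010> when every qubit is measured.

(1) In the final state, ZZI has expectation sqrt(2)/2.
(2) The final state's coefficient on |000> equals sqrt(sqrt(2) + 2)/2.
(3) In the final state, YIX has expectation 0.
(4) The probability of measuring |010> is 1/2 - sqrt(2)/4.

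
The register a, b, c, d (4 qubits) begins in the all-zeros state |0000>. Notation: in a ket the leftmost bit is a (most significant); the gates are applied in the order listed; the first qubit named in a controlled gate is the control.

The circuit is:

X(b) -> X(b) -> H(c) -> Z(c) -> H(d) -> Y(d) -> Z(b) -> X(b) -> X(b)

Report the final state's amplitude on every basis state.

After the circuit, the state carries amplitude -I/2 on |0000>, I/2 on |0001>, I/2 on |0010>, -I/2 on |0011>, and 0 on every other basis state.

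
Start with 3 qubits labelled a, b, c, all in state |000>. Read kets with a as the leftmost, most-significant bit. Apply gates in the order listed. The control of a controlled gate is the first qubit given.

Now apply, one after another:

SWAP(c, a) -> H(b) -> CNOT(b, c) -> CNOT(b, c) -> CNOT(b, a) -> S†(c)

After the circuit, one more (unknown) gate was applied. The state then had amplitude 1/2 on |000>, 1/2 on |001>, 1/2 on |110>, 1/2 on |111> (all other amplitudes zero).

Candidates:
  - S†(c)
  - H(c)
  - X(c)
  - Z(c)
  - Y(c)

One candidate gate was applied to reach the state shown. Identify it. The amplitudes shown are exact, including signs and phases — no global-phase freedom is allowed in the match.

The applied gate was H(c). Key observation: steps 3-4 multiply out to the identity, so the circuit reduces to the remaining gates.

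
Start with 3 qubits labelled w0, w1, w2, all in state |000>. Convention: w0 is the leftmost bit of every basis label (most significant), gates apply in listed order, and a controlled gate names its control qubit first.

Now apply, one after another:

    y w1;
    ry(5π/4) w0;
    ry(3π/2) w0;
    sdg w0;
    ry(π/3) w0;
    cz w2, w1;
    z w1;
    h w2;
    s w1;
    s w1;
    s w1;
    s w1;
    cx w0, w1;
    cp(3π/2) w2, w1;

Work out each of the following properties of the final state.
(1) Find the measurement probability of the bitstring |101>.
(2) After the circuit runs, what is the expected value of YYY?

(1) A full measurement returns |101> with probability sqrt(2)/16 + 1/4.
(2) The expectation value of YYY is -sqrt(2)/4 + sqrt(6)/8.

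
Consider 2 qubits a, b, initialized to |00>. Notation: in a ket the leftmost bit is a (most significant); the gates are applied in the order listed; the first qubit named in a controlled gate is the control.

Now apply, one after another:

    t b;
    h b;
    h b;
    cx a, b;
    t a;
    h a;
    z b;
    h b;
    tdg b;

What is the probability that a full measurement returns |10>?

The probability of measuring |10> is 1/4.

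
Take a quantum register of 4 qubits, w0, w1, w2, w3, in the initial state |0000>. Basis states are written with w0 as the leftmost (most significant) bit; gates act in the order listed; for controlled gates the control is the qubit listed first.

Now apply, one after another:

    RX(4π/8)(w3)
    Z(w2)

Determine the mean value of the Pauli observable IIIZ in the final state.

The observable IIIZ averages to 0.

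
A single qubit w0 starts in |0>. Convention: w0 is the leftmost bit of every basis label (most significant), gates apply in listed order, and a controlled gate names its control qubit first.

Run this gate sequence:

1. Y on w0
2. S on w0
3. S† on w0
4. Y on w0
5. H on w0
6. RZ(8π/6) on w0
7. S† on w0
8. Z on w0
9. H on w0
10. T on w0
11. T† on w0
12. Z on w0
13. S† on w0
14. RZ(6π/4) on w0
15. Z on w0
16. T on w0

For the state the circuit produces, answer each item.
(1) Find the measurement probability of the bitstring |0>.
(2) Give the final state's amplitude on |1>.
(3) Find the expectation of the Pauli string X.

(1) Outcome |0> occurs with probability sqrt(3)/4 + 1/2. Key observation: gates 1-4 undo each other exactly, leaving only the rest of the circuit to track.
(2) The amplitude on |1> is -exp(5*I*pi/6)/2 + exp(2*I*pi/3)/2.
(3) The expectation value of X is sqrt(2)/4.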